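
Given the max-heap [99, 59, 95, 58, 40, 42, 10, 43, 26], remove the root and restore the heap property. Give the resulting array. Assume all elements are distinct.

remove root 99; move last element 26 to root → [26, 59, 95, 58, 40, 42, 10, 43]
26 vs larger child 95 at index 2, swap → [95, 59, 26, 58, 40, 42, 10, 43]
26 vs larger child 42 at index 5, swap → [95, 59, 42, 58, 40, 26, 10, 43]

[95, 59, 42, 58, 40, 26, 10, 43]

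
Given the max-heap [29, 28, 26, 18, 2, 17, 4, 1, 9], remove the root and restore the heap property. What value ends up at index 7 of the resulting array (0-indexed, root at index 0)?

1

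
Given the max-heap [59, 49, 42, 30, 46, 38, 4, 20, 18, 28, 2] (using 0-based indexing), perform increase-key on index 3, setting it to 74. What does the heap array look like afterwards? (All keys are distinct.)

[74, 59, 42, 49, 46, 38, 4, 20, 18, 28, 2]

set index 3 from 30 to 74 → [59, 49, 42, 74, 46, 38, 4, 20, 18, 28, 2]
74 > parent 49 at index 1, swap → [59, 74, 42, 49, 46, 38, 4, 20, 18, 28, 2]
74 > parent 59 at index 0, swap → [74, 59, 42, 49, 46, 38, 4, 20, 18, 28, 2]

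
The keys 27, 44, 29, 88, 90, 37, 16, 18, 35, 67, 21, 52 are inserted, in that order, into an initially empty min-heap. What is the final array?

[16, 18, 27, 35, 21, 37, 29, 88, 44, 90, 67, 52]

Insert 27:
  append 27 at index 0 → [27] (no swap needed)
Insert 44:
  append 44 at index 1 → [27, 44] (no swap needed)
Insert 29:
  append 29 at index 2 → [27, 44, 29] (no swap needed)
Insert 88:
  append 88 at index 3 → [27, 44, 29, 88] (no swap needed)
Insert 90:
  append 90 at index 4 → [27, 44, 29, 88, 90] (no swap needed)
Insert 37:
  append 37 at index 5 → [27, 44, 29, 88, 90, 37] (no swap needed)
Insert 16:
  append 16 at index 6 → [27, 44, 29, 88, 90, 37, 16]
  16 < parent 29 at index 2, swap → [27, 44, 16, 88, 90, 37, 29]
  16 < parent 27 at index 0, swap → [16, 44, 27, 88, 90, 37, 29]
Insert 18:
  append 18 at index 7 → [16, 44, 27, 88, 90, 37, 29, 18]
  18 < parent 88 at index 3, swap → [16, 44, 27, 18, 90, 37, 29, 88]
  18 < parent 44 at index 1, swap → [16, 18, 27, 44, 90, 37, 29, 88]
Insert 35:
  append 35 at index 8 → [16, 18, 27, 44, 90, 37, 29, 88, 35]
  35 < parent 44 at index 3, swap → [16, 18, 27, 35, 90, 37, 29, 88, 44]
Insert 67:
  append 67 at index 9 → [16, 18, 27, 35, 90, 37, 29, 88, 44, 67]
  67 < parent 90 at index 4, swap → [16, 18, 27, 35, 67, 37, 29, 88, 44, 90]
Insert 21:
  append 21 at index 10 → [16, 18, 27, 35, 67, 37, 29, 88, 44, 90, 21]
  21 < parent 67 at index 4, swap → [16, 18, 27, 35, 21, 37, 29, 88, 44, 90, 67]
Insert 52:
  append 52 at index 11 → [16, 18, 27, 35, 21, 37, 29, 88, 44, 90, 67, 52] (no swap needed)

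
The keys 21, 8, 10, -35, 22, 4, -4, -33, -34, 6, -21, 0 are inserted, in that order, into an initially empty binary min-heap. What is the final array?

[-35, -34, -4, -33, -21, 0, 4, 21, 8, 22, 6, 10]

Insert 21:
  append 21 at index 0 → [21] (no swap needed)
Insert 8:
  append 8 at index 1 → [21, 8]
  8 < parent 21 at index 0, swap → [8, 21]
Insert 10:
  append 10 at index 2 → [8, 21, 10] (no swap needed)
Insert -35:
  append -35 at index 3 → [8, 21, 10, -35]
  -35 < parent 21 at index 1, swap → [8, -35, 10, 21]
  -35 < parent 8 at index 0, swap → [-35, 8, 10, 21]
Insert 22:
  append 22 at index 4 → [-35, 8, 10, 21, 22] (no swap needed)
Insert 4:
  append 4 at index 5 → [-35, 8, 10, 21, 22, 4]
  4 < parent 10 at index 2, swap → [-35, 8, 4, 21, 22, 10]
Insert -4:
  append -4 at index 6 → [-35, 8, 4, 21, 22, 10, -4]
  -4 < parent 4 at index 2, swap → [-35, 8, -4, 21, 22, 10, 4]
Insert -33:
  append -33 at index 7 → [-35, 8, -4, 21, 22, 10, 4, -33]
  -33 < parent 21 at index 3, swap → [-35, 8, -4, -33, 22, 10, 4, 21]
  -33 < parent 8 at index 1, swap → [-35, -33, -4, 8, 22, 10, 4, 21]
Insert -34:
  append -34 at index 8 → [-35, -33, -4, 8, 22, 10, 4, 21, -34]
  -34 < parent 8 at index 3, swap → [-35, -33, -4, -34, 22, 10, 4, 21, 8]
  -34 < parent -33 at index 1, swap → [-35, -34, -4, -33, 22, 10, 4, 21, 8]
Insert 6:
  append 6 at index 9 → [-35, -34, -4, -33, 22, 10, 4, 21, 8, 6]
  6 < parent 22 at index 4, swap → [-35, -34, -4, -33, 6, 10, 4, 21, 8, 22]
Insert -21:
  append -21 at index 10 → [-35, -34, -4, -33, 6, 10, 4, 21, 8, 22, -21]
  -21 < parent 6 at index 4, swap → [-35, -34, -4, -33, -21, 10, 4, 21, 8, 22, 6]
Insert 0:
  append 0 at index 11 → [-35, -34, -4, -33, -21, 10, 4, 21, 8, 22, 6, 0]
  0 < parent 10 at index 5, swap → [-35, -34, -4, -33, -21, 0, 4, 21, 8, 22, 6, 10]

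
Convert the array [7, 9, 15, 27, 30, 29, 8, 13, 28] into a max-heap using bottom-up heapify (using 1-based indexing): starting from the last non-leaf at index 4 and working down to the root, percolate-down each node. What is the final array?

[30, 28, 29, 27, 9, 15, 8, 13, 7]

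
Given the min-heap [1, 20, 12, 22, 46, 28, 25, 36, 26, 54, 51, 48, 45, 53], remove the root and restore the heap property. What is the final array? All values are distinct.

remove root 1; move last element 53 to root → [53, 20, 12, 22, 46, 28, 25, 36, 26, 54, 51, 48, 45]
53 vs smaller child 12 at index 2, swap → [12, 20, 53, 22, 46, 28, 25, 36, 26, 54, 51, 48, 45]
53 vs smaller child 25 at index 6, swap → [12, 20, 25, 22, 46, 28, 53, 36, 26, 54, 51, 48, 45]

[12, 20, 25, 22, 46, 28, 53, 36, 26, 54, 51, 48, 45]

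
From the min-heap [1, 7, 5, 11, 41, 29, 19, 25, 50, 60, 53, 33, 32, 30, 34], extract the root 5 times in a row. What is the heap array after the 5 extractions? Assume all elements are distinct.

[25, 32, 29, 34, 41, 33, 30, 53, 50, 60]

extract-min #1 returns 1:
  remove root 1; move last element 34 to root → [34, 7, 5, 11, 41, 29, 19, 25, 50, 60, 53, 33, 32, 30]
  34 vs smaller child 5 at index 2, swap → [5, 7, 34, 11, 41, 29, 19, 25, 50, 60, 53, 33, 32, 30]
  34 vs smaller child 19 at index 6, swap → [5, 7, 19, 11, 41, 29, 34, 25, 50, 60, 53, 33, 32, 30]
  34 vs only child 30 at index 13, swap → [5, 7, 19, 11, 41, 29, 30, 25, 50, 60, 53, 33, 32, 34]
extract-min #2 returns 5:
  remove root 5; move last element 34 to root → [34, 7, 19, 11, 41, 29, 30, 25, 50, 60, 53, 33, 32]
  34 vs smaller child 7 at index 1, swap → [7, 34, 19, 11, 41, 29, 30, 25, 50, 60, 53, 33, 32]
  34 vs smaller child 11 at index 3, swap → [7, 11, 19, 34, 41, 29, 30, 25, 50, 60, 53, 33, 32]
  34 vs smaller child 25 at index 7, swap → [7, 11, 19, 25, 41, 29, 30, 34, 50, 60, 53, 33, 32]
extract-min #3 returns 7:
  remove root 7; move last element 32 to root → [32, 11, 19, 25, 41, 29, 30, 34, 50, 60, 53, 33]
  32 vs smaller child 11 at index 1, swap → [11, 32, 19, 25, 41, 29, 30, 34, 50, 60, 53, 33]
  32 vs smaller child 25 at index 3, swap → [11, 25, 19, 32, 41, 29, 30, 34, 50, 60, 53, 33]
extract-min #4 returns 11:
  remove root 11; move last element 33 to root → [33, 25, 19, 32, 41, 29, 30, 34, 50, 60, 53]
  33 vs smaller child 19 at index 2, swap → [19, 25, 33, 32, 41, 29, 30, 34, 50, 60, 53]
  33 vs smaller child 29 at index 5, swap → [19, 25, 29, 32, 41, 33, 30, 34, 50, 60, 53]
extract-min #5 returns 19:
  remove root 19; move last element 53 to root → [53, 25, 29, 32, 41, 33, 30, 34, 50, 60]
  53 vs smaller child 25 at index 1, swap → [25, 53, 29, 32, 41, 33, 30, 34, 50, 60]
  53 vs smaller child 32 at index 3, swap → [25, 32, 29, 53, 41, 33, 30, 34, 50, 60]
  53 vs smaller child 34 at index 7, swap → [25, 32, 29, 34, 41, 33, 30, 53, 50, 60]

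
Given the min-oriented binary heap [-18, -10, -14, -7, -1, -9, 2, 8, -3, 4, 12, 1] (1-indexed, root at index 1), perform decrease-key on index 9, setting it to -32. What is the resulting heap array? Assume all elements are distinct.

[-32, -18, -14, -10, -1, -9, 2, 8, -7, 4, 12, 1]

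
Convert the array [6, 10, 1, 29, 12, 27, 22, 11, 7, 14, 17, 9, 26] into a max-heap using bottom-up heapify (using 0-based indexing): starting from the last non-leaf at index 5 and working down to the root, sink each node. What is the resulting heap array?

sift down from index 5: already satisfies heap property
sift down from index 4:
  12 vs larger child 17 at index 10, swap → [6, 10, 1, 29, 17, 27, 22, 11, 7, 14, 12, 9, 26]
sift down from index 3: already satisfies heap property
sift down from index 2:
  1 vs larger child 27 at index 5, swap → [6, 10, 27, 29, 17, 1, 22, 11, 7, 14, 12, 9, 26]
  1 vs larger child 26 at index 12, swap → [6, 10, 27, 29, 17, 26, 22, 11, 7, 14, 12, 9, 1]
sift down from index 1:
  10 vs larger child 29 at index 3, swap → [6, 29, 27, 10, 17, 26, 22, 11, 7, 14, 12, 9, 1]
  10 vs larger child 11 at index 7, swap → [6, 29, 27, 11, 17, 26, 22, 10, 7, 14, 12, 9, 1]
sift down from index 0:
  6 vs larger child 29 at index 1, swap → [29, 6, 27, 11, 17, 26, 22, 10, 7, 14, 12, 9, 1]
  6 vs larger child 17 at index 4, swap → [29, 17, 27, 11, 6, 26, 22, 10, 7, 14, 12, 9, 1]
  6 vs larger child 14 at index 9, swap → [29, 17, 27, 11, 14, 26, 22, 10, 7, 6, 12, 9, 1]

[29, 17, 27, 11, 14, 26, 22, 10, 7, 6, 12, 9, 1]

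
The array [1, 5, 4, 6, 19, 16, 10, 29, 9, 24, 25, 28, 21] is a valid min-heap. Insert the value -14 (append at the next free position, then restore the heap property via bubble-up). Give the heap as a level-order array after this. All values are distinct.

[-14, 5, 1, 6, 19, 16, 4, 29, 9, 24, 25, 28, 21, 10]

append -14 at index 13 → [1, 5, 4, 6, 19, 16, 10, 29, 9, 24, 25, 28, 21, -14]
-14 < parent 10 at index 6, swap → [1, 5, 4, 6, 19, 16, -14, 29, 9, 24, 25, 28, 21, 10]
-14 < parent 4 at index 2, swap → [1, 5, -14, 6, 19, 16, 4, 29, 9, 24, 25, 28, 21, 10]
-14 < parent 1 at index 0, swap → [-14, 5, 1, 6, 19, 16, 4, 29, 9, 24, 25, 28, 21, 10]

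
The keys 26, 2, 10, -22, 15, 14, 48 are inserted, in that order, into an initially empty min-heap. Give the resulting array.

[-22, 2, 10, 26, 15, 14, 48]

Insert 26:
  append 26 at index 0 → [26] (no swap needed)
Insert 2:
  append 2 at index 1 → [26, 2]
  2 < parent 26 at index 0, swap → [2, 26]
Insert 10:
  append 10 at index 2 → [2, 26, 10] (no swap needed)
Insert -22:
  append -22 at index 3 → [2, 26, 10, -22]
  -22 < parent 26 at index 1, swap → [2, -22, 10, 26]
  -22 < parent 2 at index 0, swap → [-22, 2, 10, 26]
Insert 15:
  append 15 at index 4 → [-22, 2, 10, 26, 15] (no swap needed)
Insert 14:
  append 14 at index 5 → [-22, 2, 10, 26, 15, 14] (no swap needed)
Insert 48:
  append 48 at index 6 → [-22, 2, 10, 26, 15, 14, 48] (no swap needed)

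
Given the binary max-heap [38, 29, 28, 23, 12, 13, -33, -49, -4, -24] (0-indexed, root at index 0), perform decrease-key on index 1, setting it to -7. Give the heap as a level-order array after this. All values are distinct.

[38, 23, 28, -4, 12, 13, -33, -49, -7, -24]

set index 1 from 29 to -7 → [38, -7, 28, 23, 12, 13, -33, -49, -4, -24]
-7 vs larger child 23 at index 3, swap → [38, 23, 28, -7, 12, 13, -33, -49, -4, -24]
-7 vs larger child -4 at index 8, swap → [38, 23, 28, -4, 12, 13, -33, -49, -7, -24]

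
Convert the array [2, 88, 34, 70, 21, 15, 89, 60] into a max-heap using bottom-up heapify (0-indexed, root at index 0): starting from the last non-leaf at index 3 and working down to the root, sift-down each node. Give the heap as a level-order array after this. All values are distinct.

[89, 88, 34, 70, 21, 15, 2, 60]

sift down from index 3: already satisfies heap property
sift down from index 2:
  34 vs larger child 89 at index 6, swap → [2, 88, 89, 70, 21, 15, 34, 60]
sift down from index 1: already satisfies heap property
sift down from index 0:
  2 vs larger child 89 at index 2, swap → [89, 88, 2, 70, 21, 15, 34, 60]
  2 vs larger child 34 at index 6, swap → [89, 88, 34, 70, 21, 15, 2, 60]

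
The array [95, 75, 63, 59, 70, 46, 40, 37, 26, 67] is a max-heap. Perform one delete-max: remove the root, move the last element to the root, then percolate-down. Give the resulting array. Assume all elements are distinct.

[75, 70, 63, 59, 67, 46, 40, 37, 26]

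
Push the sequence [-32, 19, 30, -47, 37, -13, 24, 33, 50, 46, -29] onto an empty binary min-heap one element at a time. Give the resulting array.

Insert -32:
  append -32 at index 0 → [-32] (no swap needed)
Insert 19:
  append 19 at index 1 → [-32, 19] (no swap needed)
Insert 30:
  append 30 at index 2 → [-32, 19, 30] (no swap needed)
Insert -47:
  append -47 at index 3 → [-32, 19, 30, -47]
  -47 < parent 19 at index 1, swap → [-32, -47, 30, 19]
  -47 < parent -32 at index 0, swap → [-47, -32, 30, 19]
Insert 37:
  append 37 at index 4 → [-47, -32, 30, 19, 37] (no swap needed)
Insert -13:
  append -13 at index 5 → [-47, -32, 30, 19, 37, -13]
  -13 < parent 30 at index 2, swap → [-47, -32, -13, 19, 37, 30]
Insert 24:
  append 24 at index 6 → [-47, -32, -13, 19, 37, 30, 24] (no swap needed)
Insert 33:
  append 33 at index 7 → [-47, -32, -13, 19, 37, 30, 24, 33] (no swap needed)
Insert 50:
  append 50 at index 8 → [-47, -32, -13, 19, 37, 30, 24, 33, 50] (no swap needed)
Insert 46:
  append 46 at index 9 → [-47, -32, -13, 19, 37, 30, 24, 33, 50, 46] (no swap needed)
Insert -29:
  append -29 at index 10 → [-47, -32, -13, 19, 37, 30, 24, 33, 50, 46, -29]
  -29 < parent 37 at index 4, swap → [-47, -32, -13, 19, -29, 30, 24, 33, 50, 46, 37]

[-47, -32, -13, 19, -29, 30, 24, 33, 50, 46, 37]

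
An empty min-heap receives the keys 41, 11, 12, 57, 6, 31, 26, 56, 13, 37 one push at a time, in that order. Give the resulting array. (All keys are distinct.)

[6, 11, 12, 13, 37, 31, 26, 57, 56, 41]

Insert 41:
  append 41 at index 0 → [41] (no swap needed)
Insert 11:
  append 11 at index 1 → [41, 11]
  11 < parent 41 at index 0, swap → [11, 41]
Insert 12:
  append 12 at index 2 → [11, 41, 12] (no swap needed)
Insert 57:
  append 57 at index 3 → [11, 41, 12, 57] (no swap needed)
Insert 6:
  append 6 at index 4 → [11, 41, 12, 57, 6]
  6 < parent 41 at index 1, swap → [11, 6, 12, 57, 41]
  6 < parent 11 at index 0, swap → [6, 11, 12, 57, 41]
Insert 31:
  append 31 at index 5 → [6, 11, 12, 57, 41, 31] (no swap needed)
Insert 26:
  append 26 at index 6 → [6, 11, 12, 57, 41, 31, 26] (no swap needed)
Insert 56:
  append 56 at index 7 → [6, 11, 12, 57, 41, 31, 26, 56]
  56 < parent 57 at index 3, swap → [6, 11, 12, 56, 41, 31, 26, 57]
Insert 13:
  append 13 at index 8 → [6, 11, 12, 56, 41, 31, 26, 57, 13]
  13 < parent 56 at index 3, swap → [6, 11, 12, 13, 41, 31, 26, 57, 56]
Insert 37:
  append 37 at index 9 → [6, 11, 12, 13, 41, 31, 26, 57, 56, 37]
  37 < parent 41 at index 4, swap → [6, 11, 12, 13, 37, 31, 26, 57, 56, 41]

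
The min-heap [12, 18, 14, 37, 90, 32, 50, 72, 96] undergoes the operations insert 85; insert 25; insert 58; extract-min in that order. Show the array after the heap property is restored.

insert 85:
  append 85 at index 9 → [12, 18, 14, 37, 90, 32, 50, 72, 96, 85]
  85 < parent 90 at index 4, swap → [12, 18, 14, 37, 85, 32, 50, 72, 96, 90]
insert 25:
  append 25 at index 10 → [12, 18, 14, 37, 85, 32, 50, 72, 96, 90, 25]
  25 < parent 85 at index 4, swap → [12, 18, 14, 37, 25, 32, 50, 72, 96, 90, 85]
insert 58:
  append 58 at index 11 → [12, 18, 14, 37, 25, 32, 50, 72, 96, 90, 85, 58] (no swap needed)
extract-min → returns 12:
  remove root 12; move last element 58 to root → [58, 18, 14, 37, 25, 32, 50, 72, 96, 90, 85]
  58 vs smaller child 14 at index 2, swap → [14, 18, 58, 37, 25, 32, 50, 72, 96, 90, 85]
  58 vs smaller child 32 at index 5, swap → [14, 18, 32, 37, 25, 58, 50, 72, 96, 90, 85]

[14, 18, 32, 37, 25, 58, 50, 72, 96, 90, 85]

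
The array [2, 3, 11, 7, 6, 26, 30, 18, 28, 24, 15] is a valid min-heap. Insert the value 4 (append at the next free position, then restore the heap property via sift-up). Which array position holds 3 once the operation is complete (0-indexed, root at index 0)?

1

append 4 at index 11 → [2, 3, 11, 7, 6, 26, 30, 18, 28, 24, 15, 4]
4 < parent 26 at index 5, swap → [2, 3, 11, 7, 6, 4, 30, 18, 28, 24, 15, 26]
4 < parent 11 at index 2, swap → [2, 3, 4, 7, 6, 11, 30, 18, 28, 24, 15, 26]
resulting array: [2, 3, 4, 7, 6, 11, 30, 18, 28, 24, 15, 26]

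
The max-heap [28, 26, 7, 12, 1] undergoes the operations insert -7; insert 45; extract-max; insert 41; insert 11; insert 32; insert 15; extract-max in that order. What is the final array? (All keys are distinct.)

insert -7:
  append -7 at index 5 → [28, 26, 7, 12, 1, -7] (no swap needed)
insert 45:
  append 45 at index 6 → [28, 26, 7, 12, 1, -7, 45]
  45 > parent 7 at index 2, swap → [28, 26, 45, 12, 1, -7, 7]
  45 > parent 28 at index 0, swap → [45, 26, 28, 12, 1, -7, 7]
extract-max → returns 45:
  remove root 45; move last element 7 to root → [7, 26, 28, 12, 1, -7]
  7 vs larger child 28 at index 2, swap → [28, 26, 7, 12, 1, -7]
insert 41:
  append 41 at index 6 → [28, 26, 7, 12, 1, -7, 41]
  41 > parent 7 at index 2, swap → [28, 26, 41, 12, 1, -7, 7]
  41 > parent 28 at index 0, swap → [41, 26, 28, 12, 1, -7, 7]
insert 11:
  append 11 at index 7 → [41, 26, 28, 12, 1, -7, 7, 11] (no swap needed)
insert 32:
  append 32 at index 8 → [41, 26, 28, 12, 1, -7, 7, 11, 32]
  32 > parent 12 at index 3, swap → [41, 26, 28, 32, 1, -7, 7, 11, 12]
  32 > parent 26 at index 1, swap → [41, 32, 28, 26, 1, -7, 7, 11, 12]
insert 15:
  append 15 at index 9 → [41, 32, 28, 26, 1, -7, 7, 11, 12, 15]
  15 > parent 1 at index 4, swap → [41, 32, 28, 26, 15, -7, 7, 11, 12, 1]
extract-max → returns 41:
  remove root 41; move last element 1 to root → [1, 32, 28, 26, 15, -7, 7, 11, 12]
  1 vs larger child 32 at index 1, swap → [32, 1, 28, 26, 15, -7, 7, 11, 12]
  1 vs larger child 26 at index 3, swap → [32, 26, 28, 1, 15, -7, 7, 11, 12]
  1 vs larger child 12 at index 8, swap → [32, 26, 28, 12, 15, -7, 7, 11, 1]

[32, 26, 28, 12, 15, -7, 7, 11, 1]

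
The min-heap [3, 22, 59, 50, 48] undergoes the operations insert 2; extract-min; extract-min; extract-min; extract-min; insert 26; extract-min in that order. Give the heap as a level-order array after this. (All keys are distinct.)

[50, 59]

insert 2:
  append 2 at index 5 → [3, 22, 59, 50, 48, 2]
  2 < parent 59 at index 2, swap → [3, 22, 2, 50, 48, 59]
  2 < parent 3 at index 0, swap → [2, 22, 3, 50, 48, 59]
extract-min → returns 2:
  remove root 2; move last element 59 to root → [59, 22, 3, 50, 48]
  59 vs smaller child 3 at index 2, swap → [3, 22, 59, 50, 48]
extract-min → returns 3:
  remove root 3; move last element 48 to root → [48, 22, 59, 50]
  48 vs smaller child 22 at index 1, swap → [22, 48, 59, 50]
extract-min → returns 22:
  remove root 22; move last element 50 to root → [50, 48, 59]
  50 vs smaller child 48 at index 1, swap → [48, 50, 59]
extract-min → returns 48:
  remove root 48; move last element 59 to root → [59, 50]
  59 vs only child 50 at index 1, swap → [50, 59]
insert 26:
  append 26 at index 2 → [50, 59, 26]
  26 < parent 50 at index 0, swap → [26, 59, 50]
extract-min → returns 26:
  remove root 26; move last element 50 to root → [50, 59] (no swap needed)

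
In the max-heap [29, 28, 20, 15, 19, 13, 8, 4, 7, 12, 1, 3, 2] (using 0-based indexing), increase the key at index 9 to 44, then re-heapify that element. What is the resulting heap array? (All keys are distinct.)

[44, 29, 20, 15, 28, 13, 8, 4, 7, 19, 1, 3, 2]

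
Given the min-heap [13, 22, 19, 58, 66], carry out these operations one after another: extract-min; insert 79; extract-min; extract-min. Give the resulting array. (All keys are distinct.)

[58, 79, 66]

extract-min → returns 13:
  remove root 13; move last element 66 to root → [66, 22, 19, 58]
  66 vs smaller child 19 at index 2, swap → [19, 22, 66, 58]
insert 79:
  append 79 at index 4 → [19, 22, 66, 58, 79] (no swap needed)
extract-min → returns 19:
  remove root 19; move last element 79 to root → [79, 22, 66, 58]
  79 vs smaller child 22 at index 1, swap → [22, 79, 66, 58]
  79 vs only child 58 at index 3, swap → [22, 58, 66, 79]
extract-min → returns 22:
  remove root 22; move last element 79 to root → [79, 58, 66]
  79 vs smaller child 58 at index 1, swap → [58, 79, 66]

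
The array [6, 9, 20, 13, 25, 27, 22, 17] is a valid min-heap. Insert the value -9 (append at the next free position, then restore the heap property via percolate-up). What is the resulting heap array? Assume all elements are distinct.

[-9, 6, 20, 9, 25, 27, 22, 17, 13]

append -9 at index 8 → [6, 9, 20, 13, 25, 27, 22, 17, -9]
-9 < parent 13 at index 3, swap → [6, 9, 20, -9, 25, 27, 22, 17, 13]
-9 < parent 9 at index 1, swap → [6, -9, 20, 9, 25, 27, 22, 17, 13]
-9 < parent 6 at index 0, swap → [-9, 6, 20, 9, 25, 27, 22, 17, 13]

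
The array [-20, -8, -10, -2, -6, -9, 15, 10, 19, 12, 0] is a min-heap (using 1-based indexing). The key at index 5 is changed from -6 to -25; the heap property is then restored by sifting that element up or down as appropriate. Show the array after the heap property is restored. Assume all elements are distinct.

[-25, -20, -10, -2, -8, -9, 15, 10, 19, 12, 0]

set index 5 from -6 to -25 → [-20, -8, -10, -2, -25, -9, 15, 10, 19, 12, 0]
-25 < parent -8 at index 2, swap → [-20, -25, -10, -2, -8, -9, 15, 10, 19, 12, 0]
-25 < parent -20 at index 1, swap → [-25, -20, -10, -2, -8, -9, 15, 10, 19, 12, 0]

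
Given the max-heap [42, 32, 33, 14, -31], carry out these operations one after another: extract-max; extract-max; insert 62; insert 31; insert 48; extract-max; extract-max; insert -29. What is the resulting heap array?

extract-max → returns 42:
  remove root 42; move last element -31 to root → [-31, 32, 33, 14]
  -31 vs larger child 33 at index 2, swap → [33, 32, -31, 14]
extract-max → returns 33:
  remove root 33; move last element 14 to root → [14, 32, -31]
  14 vs larger child 32 at index 1, swap → [32, 14, -31]
insert 62:
  append 62 at index 3 → [32, 14, -31, 62]
  62 > parent 14 at index 1, swap → [32, 62, -31, 14]
  62 > parent 32 at index 0, swap → [62, 32, -31, 14]
insert 31:
  append 31 at index 4 → [62, 32, -31, 14, 31] (no swap needed)
insert 48:
  append 48 at index 5 → [62, 32, -31, 14, 31, 48]
  48 > parent -31 at index 2, swap → [62, 32, 48, 14, 31, -31]
extract-max → returns 62:
  remove root 62; move last element -31 to root → [-31, 32, 48, 14, 31]
  -31 vs larger child 48 at index 2, swap → [48, 32, -31, 14, 31]
extract-max → returns 48:
  remove root 48; move last element 31 to root → [31, 32, -31, 14]
  31 vs larger child 32 at index 1, swap → [32, 31, -31, 14]
insert -29:
  append -29 at index 4 → [32, 31, -31, 14, -29] (no swap needed)

[32, 31, -31, 14, -29]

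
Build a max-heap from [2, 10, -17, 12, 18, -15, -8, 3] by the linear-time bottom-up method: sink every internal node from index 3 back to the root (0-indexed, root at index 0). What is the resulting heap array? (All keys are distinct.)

[18, 12, -8, 3, 10, -15, -17, 2]

sift down from index 3: already satisfies heap property
sift down from index 2:
  -17 vs larger child -8 at index 6, swap → [2, 10, -8, 12, 18, -15, -17, 3]
sift down from index 1:
  10 vs larger child 18 at index 4, swap → [2, 18, -8, 12, 10, -15, -17, 3]
sift down from index 0:
  2 vs larger child 18 at index 1, swap → [18, 2, -8, 12, 10, -15, -17, 3]
  2 vs larger child 12 at index 3, swap → [18, 12, -8, 2, 10, -15, -17, 3]
  2 vs only child 3 at index 7, swap → [18, 12, -8, 3, 10, -15, -17, 2]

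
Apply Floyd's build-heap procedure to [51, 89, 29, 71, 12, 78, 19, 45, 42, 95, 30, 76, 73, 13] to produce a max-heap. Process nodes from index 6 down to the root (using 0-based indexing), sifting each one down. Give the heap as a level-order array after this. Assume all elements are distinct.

[95, 89, 78, 71, 51, 76, 19, 45, 42, 12, 30, 29, 73, 13]

sift down from index 6: already satisfies heap property
sift down from index 5: already satisfies heap property
sift down from index 4:
  12 vs larger child 95 at index 9, swap → [51, 89, 29, 71, 95, 78, 19, 45, 42, 12, 30, 76, 73, 13]
sift down from index 3: already satisfies heap property
sift down from index 2:
  29 vs larger child 78 at index 5, swap → [51, 89, 78, 71, 95, 29, 19, 45, 42, 12, 30, 76, 73, 13]
  29 vs larger child 76 at index 11, swap → [51, 89, 78, 71, 95, 76, 19, 45, 42, 12, 30, 29, 73, 13]
sift down from index 1:
  89 vs larger child 95 at index 4, swap → [51, 95, 78, 71, 89, 76, 19, 45, 42, 12, 30, 29, 73, 13]
sift down from index 0:
  51 vs larger child 95 at index 1, swap → [95, 51, 78, 71, 89, 76, 19, 45, 42, 12, 30, 29, 73, 13]
  51 vs larger child 89 at index 4, swap → [95, 89, 78, 71, 51, 76, 19, 45, 42, 12, 30, 29, 73, 13]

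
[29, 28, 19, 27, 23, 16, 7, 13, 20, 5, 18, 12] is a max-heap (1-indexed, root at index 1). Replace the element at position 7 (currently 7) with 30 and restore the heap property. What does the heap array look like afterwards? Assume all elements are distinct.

[30, 28, 29, 27, 23, 16, 19, 13, 20, 5, 18, 12]

set index 7 from 7 to 30 → [29, 28, 19, 27, 23, 16, 30, 13, 20, 5, 18, 12]
30 > parent 19 at index 3, swap → [29, 28, 30, 27, 23, 16, 19, 13, 20, 5, 18, 12]
30 > parent 29 at index 1, swap → [30, 28, 29, 27, 23, 16, 19, 13, 20, 5, 18, 12]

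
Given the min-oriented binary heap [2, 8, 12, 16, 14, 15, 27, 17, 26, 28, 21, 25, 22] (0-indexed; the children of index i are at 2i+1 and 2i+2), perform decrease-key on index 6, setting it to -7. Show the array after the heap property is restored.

[-7, 8, 2, 16, 14, 15, 12, 17, 26, 28, 21, 25, 22]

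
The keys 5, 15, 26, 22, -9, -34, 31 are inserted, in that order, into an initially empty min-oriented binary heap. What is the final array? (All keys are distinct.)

[-34, 5, -9, 22, 15, 26, 31]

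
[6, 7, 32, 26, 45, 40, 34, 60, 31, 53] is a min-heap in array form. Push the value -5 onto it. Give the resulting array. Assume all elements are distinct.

[-5, 6, 32, 26, 7, 40, 34, 60, 31, 53, 45]

append -5 at index 10 → [6, 7, 32, 26, 45, 40, 34, 60, 31, 53, -5]
-5 < parent 45 at index 4, swap → [6, 7, 32, 26, -5, 40, 34, 60, 31, 53, 45]
-5 < parent 7 at index 1, swap → [6, -5, 32, 26, 7, 40, 34, 60, 31, 53, 45]
-5 < parent 6 at index 0, swap → [-5, 6, 32, 26, 7, 40, 34, 60, 31, 53, 45]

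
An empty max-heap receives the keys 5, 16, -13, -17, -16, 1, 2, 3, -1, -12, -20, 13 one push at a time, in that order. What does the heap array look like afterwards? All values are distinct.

Insert 5:
  append 5 at index 0 → [5] (no swap needed)
Insert 16:
  append 16 at index 1 → [5, 16]
  16 > parent 5 at index 0, swap → [16, 5]
Insert -13:
  append -13 at index 2 → [16, 5, -13] (no swap needed)
Insert -17:
  append -17 at index 3 → [16, 5, -13, -17] (no swap needed)
Insert -16:
  append -16 at index 4 → [16, 5, -13, -17, -16] (no swap needed)
Insert 1:
  append 1 at index 5 → [16, 5, -13, -17, -16, 1]
  1 > parent -13 at index 2, swap → [16, 5, 1, -17, -16, -13]
Insert 2:
  append 2 at index 6 → [16, 5, 1, -17, -16, -13, 2]
  2 > parent 1 at index 2, swap → [16, 5, 2, -17, -16, -13, 1]
Insert 3:
  append 3 at index 7 → [16, 5, 2, -17, -16, -13, 1, 3]
  3 > parent -17 at index 3, swap → [16, 5, 2, 3, -16, -13, 1, -17]
Insert -1:
  append -1 at index 8 → [16, 5, 2, 3, -16, -13, 1, -17, -1] (no swap needed)
Insert -12:
  append -12 at index 9 → [16, 5, 2, 3, -16, -13, 1, -17, -1, -12]
  -12 > parent -16 at index 4, swap → [16, 5, 2, 3, -12, -13, 1, -17, -1, -16]
Insert -20:
  append -20 at index 10 → [16, 5, 2, 3, -12, -13, 1, -17, -1, -16, -20] (no swap needed)
Insert 13:
  append 13 at index 11 → [16, 5, 2, 3, -12, -13, 1, -17, -1, -16, -20, 13]
  13 > parent -13 at index 5, swap → [16, 5, 2, 3, -12, 13, 1, -17, -1, -16, -20, -13]
  13 > parent 2 at index 2, swap → [16, 5, 13, 3, -12, 2, 1, -17, -1, -16, -20, -13]

[16, 5, 13, 3, -12, 2, 1, -17, -1, -16, -20, -13]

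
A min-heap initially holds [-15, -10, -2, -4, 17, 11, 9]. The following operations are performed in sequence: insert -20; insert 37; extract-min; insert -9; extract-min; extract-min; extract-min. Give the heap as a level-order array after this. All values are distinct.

[-4, 9, -2, 37, 17, 11]

insert -20:
  append -20 at index 7 → [-15, -10, -2, -4, 17, 11, 9, -20]
  -20 < parent -4 at index 3, swap → [-15, -10, -2, -20, 17, 11, 9, -4]
  -20 < parent -10 at index 1, swap → [-15, -20, -2, -10, 17, 11, 9, -4]
  -20 < parent -15 at index 0, swap → [-20, -15, -2, -10, 17, 11, 9, -4]
insert 37:
  append 37 at index 8 → [-20, -15, -2, -10, 17, 11, 9, -4, 37] (no swap needed)
extract-min → returns -20:
  remove root -20; move last element 37 to root → [37, -15, -2, -10, 17, 11, 9, -4]
  37 vs smaller child -15 at index 1, swap → [-15, 37, -2, -10, 17, 11, 9, -4]
  37 vs smaller child -10 at index 3, swap → [-15, -10, -2, 37, 17, 11, 9, -4]
  37 vs only child -4 at index 7, swap → [-15, -10, -2, -4, 17, 11, 9, 37]
insert -9:
  append -9 at index 8 → [-15, -10, -2, -4, 17, 11, 9, 37, -9]
  -9 < parent -4 at index 3, swap → [-15, -10, -2, -9, 17, 11, 9, 37, -4]
extract-min → returns -15:
  remove root -15; move last element -4 to root → [-4, -10, -2, -9, 17, 11, 9, 37]
  -4 vs smaller child -10 at index 1, swap → [-10, -4, -2, -9, 17, 11, 9, 37]
  -4 vs smaller child -9 at index 3, swap → [-10, -9, -2, -4, 17, 11, 9, 37]
extract-min → returns -10:
  remove root -10; move last element 37 to root → [37, -9, -2, -4, 17, 11, 9]
  37 vs smaller child -9 at index 1, swap → [-9, 37, -2, -4, 17, 11, 9]
  37 vs smaller child -4 at index 3, swap → [-9, -4, -2, 37, 17, 11, 9]
extract-min → returns -9:
  remove root -9; move last element 9 to root → [9, -4, -2, 37, 17, 11]
  9 vs smaller child -4 at index 1, swap → [-4, 9, -2, 37, 17, 11]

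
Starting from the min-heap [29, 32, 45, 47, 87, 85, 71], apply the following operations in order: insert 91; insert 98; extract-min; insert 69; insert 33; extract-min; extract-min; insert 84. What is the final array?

insert 91:
  append 91 at index 7 → [29, 32, 45, 47, 87, 85, 71, 91] (no swap needed)
insert 98:
  append 98 at index 8 → [29, 32, 45, 47, 87, 85, 71, 91, 98] (no swap needed)
extract-min → returns 29:
  remove root 29; move last element 98 to root → [98, 32, 45, 47, 87, 85, 71, 91]
  98 vs smaller child 32 at index 1, swap → [32, 98, 45, 47, 87, 85, 71, 91]
  98 vs smaller child 47 at index 3, swap → [32, 47, 45, 98, 87, 85, 71, 91]
  98 vs only child 91 at index 7, swap → [32, 47, 45, 91, 87, 85, 71, 98]
insert 69:
  append 69 at index 8 → [32, 47, 45, 91, 87, 85, 71, 98, 69]
  69 < parent 91 at index 3, swap → [32, 47, 45, 69, 87, 85, 71, 98, 91]
insert 33:
  append 33 at index 9 → [32, 47, 45, 69, 87, 85, 71, 98, 91, 33]
  33 < parent 87 at index 4, swap → [32, 47, 45, 69, 33, 85, 71, 98, 91, 87]
  33 < parent 47 at index 1, swap → [32, 33, 45, 69, 47, 85, 71, 98, 91, 87]
extract-min → returns 32:
  remove root 32; move last element 87 to root → [87, 33, 45, 69, 47, 85, 71, 98, 91]
  87 vs smaller child 33 at index 1, swap → [33, 87, 45, 69, 47, 85, 71, 98, 91]
  87 vs smaller child 47 at index 4, swap → [33, 47, 45, 69, 87, 85, 71, 98, 91]
extract-min → returns 33:
  remove root 33; move last element 91 to root → [91, 47, 45, 69, 87, 85, 71, 98]
  91 vs smaller child 45 at index 2, swap → [45, 47, 91, 69, 87, 85, 71, 98]
  91 vs smaller child 71 at index 6, swap → [45, 47, 71, 69, 87, 85, 91, 98]
insert 84:
  append 84 at index 8 → [45, 47, 71, 69, 87, 85, 91, 98, 84] (no swap needed)

[45, 47, 71, 69, 87, 85, 91, 98, 84]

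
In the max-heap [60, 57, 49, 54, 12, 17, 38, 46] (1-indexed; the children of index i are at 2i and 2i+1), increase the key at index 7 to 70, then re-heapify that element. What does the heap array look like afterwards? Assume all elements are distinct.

set index 7 from 38 to 70 → [60, 57, 49, 54, 12, 17, 70, 46]
70 > parent 49 at index 3, swap → [60, 57, 70, 54, 12, 17, 49, 46]
70 > parent 60 at index 1, swap → [70, 57, 60, 54, 12, 17, 49, 46]

[70, 57, 60, 54, 12, 17, 49, 46]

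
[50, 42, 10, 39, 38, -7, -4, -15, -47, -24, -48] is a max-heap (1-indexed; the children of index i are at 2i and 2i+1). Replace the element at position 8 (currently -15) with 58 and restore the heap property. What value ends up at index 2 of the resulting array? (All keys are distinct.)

50

set index 8 from -15 to 58 → [50, 42, 10, 39, 38, -7, -4, 58, -47, -24, -48]
58 > parent 39 at index 4, swap → [50, 42, 10, 58, 38, -7, -4, 39, -47, -24, -48]
58 > parent 42 at index 2, swap → [50, 58, 10, 42, 38, -7, -4, 39, -47, -24, -48]
58 > parent 50 at index 1, swap → [58, 50, 10, 42, 38, -7, -4, 39, -47, -24, -48]
resulting array: [58, 50, 10, 42, 38, -7, -4, 39, -47, -24, -48]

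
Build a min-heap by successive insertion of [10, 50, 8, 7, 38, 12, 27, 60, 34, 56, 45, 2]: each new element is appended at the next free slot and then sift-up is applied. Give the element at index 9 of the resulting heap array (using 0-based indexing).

Insert 10:
  append 10 at index 0 → [10] (no swap needed)
Insert 50:
  append 50 at index 1 → [10, 50] (no swap needed)
Insert 8:
  append 8 at index 2 → [10, 50, 8]
  8 < parent 10 at index 0, swap → [8, 50, 10]
Insert 7:
  append 7 at index 3 → [8, 50, 10, 7]
  7 < parent 50 at index 1, swap → [8, 7, 10, 50]
  7 < parent 8 at index 0, swap → [7, 8, 10, 50]
Insert 38:
  append 38 at index 4 → [7, 8, 10, 50, 38] (no swap needed)
Insert 12:
  append 12 at index 5 → [7, 8, 10, 50, 38, 12] (no swap needed)
Insert 27:
  append 27 at index 6 → [7, 8, 10, 50, 38, 12, 27] (no swap needed)
Insert 60:
  append 60 at index 7 → [7, 8, 10, 50, 38, 12, 27, 60] (no swap needed)
Insert 34:
  append 34 at index 8 → [7, 8, 10, 50, 38, 12, 27, 60, 34]
  34 < parent 50 at index 3, swap → [7, 8, 10, 34, 38, 12, 27, 60, 50]
Insert 56:
  append 56 at index 9 → [7, 8, 10, 34, 38, 12, 27, 60, 50, 56] (no swap needed)
Insert 45:
  append 45 at index 10 → [7, 8, 10, 34, 38, 12, 27, 60, 50, 56, 45] (no swap needed)
Insert 2:
  append 2 at index 11 → [7, 8, 10, 34, 38, 12, 27, 60, 50, 56, 45, 2]
  2 < parent 12 at index 5, swap → [7, 8, 10, 34, 38, 2, 27, 60, 50, 56, 45, 12]
  2 < parent 10 at index 2, swap → [7, 8, 2, 34, 38, 10, 27, 60, 50, 56, 45, 12]
  2 < parent 7 at index 0, swap → [2, 8, 7, 34, 38, 10, 27, 60, 50, 56, 45, 12]
resulting array: [2, 8, 7, 34, 38, 10, 27, 60, 50, 56, 45, 12]

56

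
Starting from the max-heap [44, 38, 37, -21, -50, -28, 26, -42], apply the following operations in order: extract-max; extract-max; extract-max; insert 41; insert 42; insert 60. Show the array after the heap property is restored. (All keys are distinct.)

[60, 42, 41, -21, -50, -28, 26, -42]

extract-max → returns 44:
  remove root 44; move last element -42 to root → [-42, 38, 37, -21, -50, -28, 26]
  -42 vs larger child 38 at index 1, swap → [38, -42, 37, -21, -50, -28, 26]
  -42 vs larger child -21 at index 3, swap → [38, -21, 37, -42, -50, -28, 26]
extract-max → returns 38:
  remove root 38; move last element 26 to root → [26, -21, 37, -42, -50, -28]
  26 vs larger child 37 at index 2, swap → [37, -21, 26, -42, -50, -28]
extract-max → returns 37:
  remove root 37; move last element -28 to root → [-28, -21, 26, -42, -50]
  -28 vs larger child 26 at index 2, swap → [26, -21, -28, -42, -50]
insert 41:
  append 41 at index 5 → [26, -21, -28, -42, -50, 41]
  41 > parent -28 at index 2, swap → [26, -21, 41, -42, -50, -28]
  41 > parent 26 at index 0, swap → [41, -21, 26, -42, -50, -28]
insert 42:
  append 42 at index 6 → [41, -21, 26, -42, -50, -28, 42]
  42 > parent 26 at index 2, swap → [41, -21, 42, -42, -50, -28, 26]
  42 > parent 41 at index 0, swap → [42, -21, 41, -42, -50, -28, 26]
insert 60:
  append 60 at index 7 → [42, -21, 41, -42, -50, -28, 26, 60]
  60 > parent -42 at index 3, swap → [42, -21, 41, 60, -50, -28, 26, -42]
  60 > parent -21 at index 1, swap → [42, 60, 41, -21, -50, -28, 26, -42]
  60 > parent 42 at index 0, swap → [60, 42, 41, -21, -50, -28, 26, -42]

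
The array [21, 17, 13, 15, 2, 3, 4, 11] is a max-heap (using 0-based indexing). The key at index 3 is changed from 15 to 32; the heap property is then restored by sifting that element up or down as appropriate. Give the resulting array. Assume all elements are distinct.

[32, 21, 13, 17, 2, 3, 4, 11]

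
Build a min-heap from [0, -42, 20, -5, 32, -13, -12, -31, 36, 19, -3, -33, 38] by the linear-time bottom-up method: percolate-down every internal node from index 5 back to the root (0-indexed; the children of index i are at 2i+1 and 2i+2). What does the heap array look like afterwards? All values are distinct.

[-42, -31, -33, -5, -3, -13, -12, 0, 36, 19, 32, 20, 38]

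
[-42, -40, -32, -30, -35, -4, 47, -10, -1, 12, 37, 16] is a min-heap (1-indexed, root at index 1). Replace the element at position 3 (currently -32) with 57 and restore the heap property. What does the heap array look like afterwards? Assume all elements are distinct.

[-42, -40, -4, -30, -35, 16, 47, -10, -1, 12, 37, 57]

set index 3 from -32 to 57 → [-42, -40, 57, -30, -35, -4, 47, -10, -1, 12, 37, 16]
57 vs smaller child -4 at index 6, swap → [-42, -40, -4, -30, -35, 57, 47, -10, -1, 12, 37, 16]
57 vs only child 16 at index 12, swap → [-42, -40, -4, -30, -35, 16, 47, -10, -1, 12, 37, 57]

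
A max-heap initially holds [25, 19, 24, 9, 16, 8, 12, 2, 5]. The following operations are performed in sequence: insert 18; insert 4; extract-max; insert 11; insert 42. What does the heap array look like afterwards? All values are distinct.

insert 18:
  append 18 at index 9 → [25, 19, 24, 9, 16, 8, 12, 2, 5, 18]
  18 > parent 16 at index 4, swap → [25, 19, 24, 9, 18, 8, 12, 2, 5, 16]
insert 4:
  append 4 at index 10 → [25, 19, 24, 9, 18, 8, 12, 2, 5, 16, 4] (no swap needed)
extract-max → returns 25:
  remove root 25; move last element 4 to root → [4, 19, 24, 9, 18, 8, 12, 2, 5, 16]
  4 vs larger child 24 at index 2, swap → [24, 19, 4, 9, 18, 8, 12, 2, 5, 16]
  4 vs larger child 12 at index 6, swap → [24, 19, 12, 9, 18, 8, 4, 2, 5, 16]
insert 11:
  append 11 at index 10 → [24, 19, 12, 9, 18, 8, 4, 2, 5, 16, 11] (no swap needed)
insert 42:
  append 42 at index 11 → [24, 19, 12, 9, 18, 8, 4, 2, 5, 16, 11, 42]
  42 > parent 8 at index 5, swap → [24, 19, 12, 9, 18, 42, 4, 2, 5, 16, 11, 8]
  42 > parent 12 at index 2, swap → [24, 19, 42, 9, 18, 12, 4, 2, 5, 16, 11, 8]
  42 > parent 24 at index 0, swap → [42, 19, 24, 9, 18, 12, 4, 2, 5, 16, 11, 8]

[42, 19, 24, 9, 18, 12, 4, 2, 5, 16, 11, 8]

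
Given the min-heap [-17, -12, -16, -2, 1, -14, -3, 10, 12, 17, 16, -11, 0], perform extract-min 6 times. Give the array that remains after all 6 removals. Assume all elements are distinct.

[-2, 1, 0, 10, 16, 12, 17]

extract-min #1 returns -17:
  remove root -17; move last element 0 to root → [0, -12, -16, -2, 1, -14, -3, 10, 12, 17, 16, -11]
  0 vs smaller child -16 at index 2, swap → [-16, -12, 0, -2, 1, -14, -3, 10, 12, 17, 16, -11]
  0 vs smaller child -14 at index 5, swap → [-16, -12, -14, -2, 1, 0, -3, 10, 12, 17, 16, -11]
  0 vs only child -11 at index 11, swap → [-16, -12, -14, -2, 1, -11, -3, 10, 12, 17, 16, 0]
extract-min #2 returns -16:
  remove root -16; move last element 0 to root → [0, -12, -14, -2, 1, -11, -3, 10, 12, 17, 16]
  0 vs smaller child -14 at index 2, swap → [-14, -12, 0, -2, 1, -11, -3, 10, 12, 17, 16]
  0 vs smaller child -11 at index 5, swap → [-14, -12, -11, -2, 1, 0, -3, 10, 12, 17, 16]
extract-min #3 returns -14:
  remove root -14; move last element 16 to root → [16, -12, -11, -2, 1, 0, -3, 10, 12, 17]
  16 vs smaller child -12 at index 1, swap → [-12, 16, -11, -2, 1, 0, -3, 10, 12, 17]
  16 vs smaller child -2 at index 3, swap → [-12, -2, -11, 16, 1, 0, -3, 10, 12, 17]
  16 vs smaller child 10 at index 7, swap → [-12, -2, -11, 10, 1, 0, -3, 16, 12, 17]
extract-min #4 returns -12:
  remove root -12; move last element 17 to root → [17, -2, -11, 10, 1, 0, -3, 16, 12]
  17 vs smaller child -11 at index 2, swap → [-11, -2, 17, 10, 1, 0, -3, 16, 12]
  17 vs smaller child -3 at index 6, swap → [-11, -2, -3, 10, 1, 0, 17, 16, 12]
extract-min #5 returns -11:
  remove root -11; move last element 12 to root → [12, -2, -3, 10, 1, 0, 17, 16]
  12 vs smaller child -3 at index 2, swap → [-3, -2, 12, 10, 1, 0, 17, 16]
  12 vs smaller child 0 at index 5, swap → [-3, -2, 0, 10, 1, 12, 17, 16]
extract-min #6 returns -3:
  remove root -3; move last element 16 to root → [16, -2, 0, 10, 1, 12, 17]
  16 vs smaller child -2 at index 1, swap → [-2, 16, 0, 10, 1, 12, 17]
  16 vs smaller child 1 at index 4, swap → [-2, 1, 0, 10, 16, 12, 17]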